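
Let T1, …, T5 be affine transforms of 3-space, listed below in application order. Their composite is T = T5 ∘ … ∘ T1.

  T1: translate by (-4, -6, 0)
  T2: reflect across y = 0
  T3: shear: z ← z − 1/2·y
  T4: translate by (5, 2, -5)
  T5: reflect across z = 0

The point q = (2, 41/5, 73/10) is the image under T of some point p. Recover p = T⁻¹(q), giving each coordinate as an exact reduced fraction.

T1 = [1 0 0 -4; 0 1 0 -6; 0 0 1 0; 0 0 0 1]
T2·T1 = [1 0 0 -4; 0 -1 0 6; 0 0 1 0; 0 0 0 1]
T3·…·T1 = [1 0 0 -4; 0 -1 0 6; 0 1/2 1 -3; 0 0 0 1]
T4·…·T1 = [1 0 0 1; 0 -1 0 8; 0 1/2 1 -8; 0 0 0 1]
T5·…·T1 = [1 0 0 1; 0 -1 0 8; 0 -1/2 -1 8; 0 0 0 1]
det M = 1; M⁻¹ = [1 0 0 -1; 0 -1 0 8; 0 1/2 -1 4; 0 0 0 1]
M⁻¹ · (2, 41/5, 73/10)ᵀ = (1, -1/5, 4/5)ᵀ

p = (1, -1/5, 4/5)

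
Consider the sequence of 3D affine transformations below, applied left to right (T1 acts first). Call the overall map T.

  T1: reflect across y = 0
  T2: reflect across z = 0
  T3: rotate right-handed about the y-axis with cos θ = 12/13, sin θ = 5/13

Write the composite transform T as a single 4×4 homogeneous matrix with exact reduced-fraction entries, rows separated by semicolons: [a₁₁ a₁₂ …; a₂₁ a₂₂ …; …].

T1 = [1 0 0 0; 0 -1 0 0; 0 0 1 0; 0 0 0 1]
T2·T1 = [1 0 0 0; 0 -1 0 0; 0 0 -1 0; 0 0 0 1]
T3·…·T1 = [12/13 0 -5/13 0; 0 -1 0 0; -5/13 0 -12/13 0; 0 0 0 1]

T = [12/13 0 -5/13 0; 0 -1 0 0; -5/13 0 -12/13 0; 0 0 0 1]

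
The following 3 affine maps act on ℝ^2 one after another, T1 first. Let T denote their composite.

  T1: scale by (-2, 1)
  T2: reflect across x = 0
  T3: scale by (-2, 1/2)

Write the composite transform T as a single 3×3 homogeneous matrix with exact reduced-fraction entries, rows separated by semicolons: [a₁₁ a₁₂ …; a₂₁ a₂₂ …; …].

T1 = [-2 0 0; 0 1 0; 0 0 1]
T2·T1 = [2 0 0; 0 1 0; 0 0 1]
T3·…·T1 = [-4 0 0; 0 1/2 0; 0 0 1]

T = [-4 0 0; 0 1/2 0; 0 0 1]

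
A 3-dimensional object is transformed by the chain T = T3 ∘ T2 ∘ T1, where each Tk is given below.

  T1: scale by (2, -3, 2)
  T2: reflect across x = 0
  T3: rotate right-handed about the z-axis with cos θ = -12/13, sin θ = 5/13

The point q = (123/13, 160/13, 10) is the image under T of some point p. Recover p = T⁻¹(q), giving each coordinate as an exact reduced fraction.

T1 = [2 0 0 0; 0 -3 0 0; 0 0 2 0; 0 0 0 1]
T2·T1 = [-2 0 0 0; 0 -3 0 0; 0 0 2 0; 0 0 0 1]
T3·…·T1 = [24/13 15/13 0 0; -10/13 36/13 0 0; 0 0 2 0; 0 0 0 1]
det M = 12; M⁻¹ = [6/13 -5/26 0 0; 5/39 4/13 0 0; 0 0 1/2 0; 0 0 0 1]
M⁻¹ · (123/13, 160/13, 10)ᵀ = (2, 5, 5)ᵀ

p = (2, 5, 5)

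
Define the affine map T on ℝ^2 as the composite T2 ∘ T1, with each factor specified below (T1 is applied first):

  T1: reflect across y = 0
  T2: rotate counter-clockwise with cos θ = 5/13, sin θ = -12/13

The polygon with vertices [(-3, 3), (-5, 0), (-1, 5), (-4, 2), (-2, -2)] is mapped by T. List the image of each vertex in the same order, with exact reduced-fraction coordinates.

image vertices: (-51/13, 21/13), (-25/13, 60/13), (-5, -1), (-44/13, 38/13), (14/13, 34/13)

T1 reflect across y = 0: (-3, 3) → (-3, -3); (-5, 0) → (-5, 0); (-1, 5) → (-1, -5); (-4, 2) → (-4, -2); (-2, -2) → (-2, 2)
T2 rotate counter-clockwise with cos θ = 5/13, sin θ = -12/13: (-3, -3) → (-51/13, 21/13); (-5, 0) → (-25/13, 60/13); (-1, -5) → (-5, -1); (-4, -2) → (-44/13, 38/13); (-2, 2) → (14/13, 34/13)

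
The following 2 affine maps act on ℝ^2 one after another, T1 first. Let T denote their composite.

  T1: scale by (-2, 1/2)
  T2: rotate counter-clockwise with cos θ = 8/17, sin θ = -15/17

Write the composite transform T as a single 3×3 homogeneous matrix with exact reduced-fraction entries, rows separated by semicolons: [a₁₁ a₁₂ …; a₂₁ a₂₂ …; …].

T1 = [-2 0 0; 0 1/2 0; 0 0 1]
T2·T1 = [-16/17 15/34 0; 30/17 4/17 0; 0 0 1]

T = [-16/17 15/34 0; 30/17 4/17 0; 0 0 1]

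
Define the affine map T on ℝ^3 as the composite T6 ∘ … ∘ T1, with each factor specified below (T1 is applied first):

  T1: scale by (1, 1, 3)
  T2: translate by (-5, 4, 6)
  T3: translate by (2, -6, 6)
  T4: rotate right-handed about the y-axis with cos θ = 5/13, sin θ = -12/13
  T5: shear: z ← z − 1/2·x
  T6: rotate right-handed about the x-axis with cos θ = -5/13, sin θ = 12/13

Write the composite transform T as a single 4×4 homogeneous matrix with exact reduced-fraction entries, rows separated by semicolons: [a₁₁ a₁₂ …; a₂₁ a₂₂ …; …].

T = [5/13 0 -36/13 -159/13; -114/169 -5/13 -396/169 -1112/169; -95/338 12/13 -165/169 -1659/338; 0 0 0 1]

T1 = [1 0 0 0; 0 1 0 0; 0 0 3 0; 0 0 0 1]
T2·T1 = [1 0 0 -5; 0 1 0 4; 0 0 3 6; 0 0 0 1]
T3·…·T1 = [1 0 0 -3; 0 1 0 -2; 0 0 3 12; 0 0 0 1]
T4·…·T1 = [5/13 0 -36/13 -159/13; 0 1 0 -2; 12/13 0 15/13 24/13; 0 0 0 1]
T5·…·T1 = [5/13 0 -36/13 -159/13; 0 1 0 -2; 19/26 0 33/13 207/26; 0 0 0 1]
T6·…·T1 = [5/13 0 -36/13 -159/13; -114/169 -5/13 -396/169 -1112/169; -95/338 12/13 -165/169 -1659/338; 0 0 0 1]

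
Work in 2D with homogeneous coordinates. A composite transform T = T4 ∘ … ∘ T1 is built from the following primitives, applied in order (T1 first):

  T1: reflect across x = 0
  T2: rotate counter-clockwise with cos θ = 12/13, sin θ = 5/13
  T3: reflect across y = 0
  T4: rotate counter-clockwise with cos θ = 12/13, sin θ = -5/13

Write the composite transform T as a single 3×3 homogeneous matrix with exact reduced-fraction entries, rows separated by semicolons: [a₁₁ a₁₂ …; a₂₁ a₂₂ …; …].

T = [-119/169 -120/169 0; 120/169 -119/169 0; 0 0 1]

T1 = [-1 0 0; 0 1 0; 0 0 1]
T2·T1 = [-12/13 -5/13 0; -5/13 12/13 0; 0 0 1]
T3·…·T1 = [-12/13 -5/13 0; 5/13 -12/13 0; 0 0 1]
T4·…·T1 = [-119/169 -120/169 0; 120/169 -119/169 0; 0 0 1]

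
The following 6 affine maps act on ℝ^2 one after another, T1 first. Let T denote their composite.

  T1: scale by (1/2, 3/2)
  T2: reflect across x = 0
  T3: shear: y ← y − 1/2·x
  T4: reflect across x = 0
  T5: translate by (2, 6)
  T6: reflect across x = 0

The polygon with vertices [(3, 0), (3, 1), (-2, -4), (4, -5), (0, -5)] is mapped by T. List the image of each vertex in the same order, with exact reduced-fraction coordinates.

T1 scale by (1/2, 3/2): (3, 0) → (3/2, 0); (3, 1) → (3/2, 3/2); (-2, -4) → (-1, -6); (4, -5) → (2, -15/2); (0, -5) → (0, -15/2)
T2 reflect across x = 0: (3/2, 0) → (-3/2, 0); (3/2, 3/2) → (-3/2, 3/2); (-1, -6) → (1, -6); (2, -15/2) → (-2, -15/2); (0, -15/2) → (0, -15/2)
T3 shear: y ← y − 1/2·x: (-3/2, 0) → (-3/2, 3/4); (-3/2, 3/2) → (-3/2, 9/4); (1, -6) → (1, -13/2); (-2, -15/2) → (-2, -13/2); (0, -15/2) → (0, -15/2)
T4 reflect across x = 0: (-3/2, 3/4) → (3/2, 3/4); (-3/2, 9/4) → (3/2, 9/4); (1, -13/2) → (-1, -13/2); (-2, -13/2) → (2, -13/2); (0, -15/2) → (0, -15/2)
T5 translate by (2, 6): (3/2, 3/4) → (7/2, 27/4); (3/2, 9/4) → (7/2, 33/4); (-1, -13/2) → (1, -1/2); (2, -13/2) → (4, -1/2); (0, -15/2) → (2, -3/2)
T6 reflect across x = 0: (7/2, 27/4) → (-7/2, 27/4); (7/2, 33/4) → (-7/2, 33/4); (1, -1/2) → (-1, -1/2); (4, -1/2) → (-4, -1/2); (2, -3/2) → (-2, -3/2)

image vertices: (-7/2, 27/4), (-7/2, 33/4), (-1, -1/2), (-4, -1/2), (-2, -3/2)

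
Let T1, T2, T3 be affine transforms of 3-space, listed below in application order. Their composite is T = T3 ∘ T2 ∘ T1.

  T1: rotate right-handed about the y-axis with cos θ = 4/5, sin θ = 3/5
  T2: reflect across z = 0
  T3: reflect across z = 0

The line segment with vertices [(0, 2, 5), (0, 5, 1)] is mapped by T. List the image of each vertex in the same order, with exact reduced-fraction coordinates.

T1 rotate right-handed about the y-axis with cos θ = 4/5, sin θ = 3/5: (0, 2, 5) → (3, 2, 4); (0, 5, 1) → (3/5, 5, 4/5)
T2 reflect across z = 0: (3, 2, 4) → (3, 2, -4); (3/5, 5, 4/5) → (3/5, 5, -4/5)
T3 reflect across z = 0: (3, 2, -4) → (3, 2, 4); (3/5, 5, -4/5) → (3/5, 5, 4/5)

image vertices: (3, 2, 4), (3/5, 5, 4/5)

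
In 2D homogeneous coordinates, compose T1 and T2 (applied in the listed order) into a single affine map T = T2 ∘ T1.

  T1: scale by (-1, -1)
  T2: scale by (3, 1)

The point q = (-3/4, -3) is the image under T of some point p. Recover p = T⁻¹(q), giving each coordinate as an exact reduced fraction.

T1 = [-1 0 0; 0 -1 0; 0 0 1]
T2·T1 = [-3 0 0; 0 -1 0; 0 0 1]
det M = 3; M⁻¹ = [-1/3 0 0; 0 -1 0; 0 0 1]
M⁻¹ · (-3/4, -3)ᵀ = (1/4, 3)ᵀ

p = (1/4, 3)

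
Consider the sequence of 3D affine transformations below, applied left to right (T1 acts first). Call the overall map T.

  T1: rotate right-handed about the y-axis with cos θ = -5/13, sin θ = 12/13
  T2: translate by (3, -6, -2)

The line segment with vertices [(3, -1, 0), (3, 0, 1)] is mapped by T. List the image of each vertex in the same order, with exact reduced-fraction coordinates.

image vertices: (24/13, -7, -62/13), (36/13, -6, -67/13)

T1 rotate right-handed about the y-axis with cos θ = -5/13, sin θ = 12/13: (3, -1, 0) → (-15/13, -1, -36/13); (3, 0, 1) → (-3/13, 0, -41/13)
T2 translate by (3, -6, -2): (-15/13, -1, -36/13) → (24/13, -7, -62/13); (-3/13, 0, -41/13) → (36/13, -6, -67/13)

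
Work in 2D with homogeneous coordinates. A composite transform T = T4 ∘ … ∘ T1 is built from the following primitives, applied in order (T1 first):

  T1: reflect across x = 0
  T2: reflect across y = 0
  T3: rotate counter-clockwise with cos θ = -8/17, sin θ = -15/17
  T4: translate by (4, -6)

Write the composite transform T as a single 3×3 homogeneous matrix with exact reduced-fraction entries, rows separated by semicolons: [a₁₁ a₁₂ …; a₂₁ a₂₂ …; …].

T = [8/17 -15/17 4; 15/17 8/17 -6; 0 0 1]

T1 = [-1 0 0; 0 1 0; 0 0 1]
T2·T1 = [-1 0 0; 0 -1 0; 0 0 1]
T3·…·T1 = [8/17 -15/17 0; 15/17 8/17 0; 0 0 1]
T4·…·T1 = [8/17 -15/17 4; 15/17 8/17 -6; 0 0 1]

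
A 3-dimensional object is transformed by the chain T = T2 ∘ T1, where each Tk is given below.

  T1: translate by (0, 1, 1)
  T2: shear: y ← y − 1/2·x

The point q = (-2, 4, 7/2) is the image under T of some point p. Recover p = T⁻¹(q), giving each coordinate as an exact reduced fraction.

p = (-2, 2, 5/2)

T1 = [1 0 0 0; 0 1 0 1; 0 0 1 1; 0 0 0 1]
T2·T1 = [1 0 0 0; -1/2 1 0 1; 0 0 1 1; 0 0 0 1]
det M = 1; M⁻¹ = [1 0 0 0; 1/2 1 0 -1; 0 0 1 -1; 0 0 0 1]
M⁻¹ · (-2, 4, 7/2)ᵀ = (-2, 2, 5/2)ᵀ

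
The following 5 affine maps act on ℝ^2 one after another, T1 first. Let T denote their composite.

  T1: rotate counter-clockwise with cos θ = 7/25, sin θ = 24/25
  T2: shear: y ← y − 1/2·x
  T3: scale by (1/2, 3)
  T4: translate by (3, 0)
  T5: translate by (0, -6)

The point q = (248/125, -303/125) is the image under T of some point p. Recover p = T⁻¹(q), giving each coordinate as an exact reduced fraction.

p = (-2/5, 2)

T1 = [7/25 -24/25 0; 24/25 7/25 0; 0 0 1]
T2·T1 = [7/25 -24/25 0; 41/50 19/25 0; 0 0 1]
T3·…·T1 = [7/50 -12/25 0; 123/50 57/25 0; 0 0 1]
T4·…·T1 = [7/50 -12/25 3; 123/50 57/25 0; 0 0 1]
T5·…·T1 = [7/50 -12/25 3; 123/50 57/25 -6; 0 0 1]
det M = 3/2; M⁻¹ = [38/25 8/25 -66/25; -41/25 7/75 137/25; 0 0 1]
M⁻¹ · (248/125, -303/125)ᵀ = (-2/5, 2)ᵀ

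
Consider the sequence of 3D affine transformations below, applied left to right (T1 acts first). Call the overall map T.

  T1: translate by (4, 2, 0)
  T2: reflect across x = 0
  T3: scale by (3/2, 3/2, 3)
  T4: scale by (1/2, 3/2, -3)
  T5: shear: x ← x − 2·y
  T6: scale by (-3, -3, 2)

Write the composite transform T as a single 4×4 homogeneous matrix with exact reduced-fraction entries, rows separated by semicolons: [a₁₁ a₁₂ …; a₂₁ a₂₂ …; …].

T = [9/4 27/2 0 36; 0 -27/4 0 -27/2; 0 0 -18 0; 0 0 0 1]

T1 = [1 0 0 4; 0 1 0 2; 0 0 1 0; 0 0 0 1]
T2·T1 = [-1 0 0 -4; 0 1 0 2; 0 0 1 0; 0 0 0 1]
T3·…·T1 = [-3/2 0 0 -6; 0 3/2 0 3; 0 0 3 0; 0 0 0 1]
T4·…·T1 = [-3/4 0 0 -3; 0 9/4 0 9/2; 0 0 -9 0; 0 0 0 1]
T5·…·T1 = [-3/4 -9/2 0 -12; 0 9/4 0 9/2; 0 0 -9 0; 0 0 0 1]
T6·…·T1 = [9/4 27/2 0 36; 0 -27/4 0 -27/2; 0 0 -18 0; 0 0 0 1]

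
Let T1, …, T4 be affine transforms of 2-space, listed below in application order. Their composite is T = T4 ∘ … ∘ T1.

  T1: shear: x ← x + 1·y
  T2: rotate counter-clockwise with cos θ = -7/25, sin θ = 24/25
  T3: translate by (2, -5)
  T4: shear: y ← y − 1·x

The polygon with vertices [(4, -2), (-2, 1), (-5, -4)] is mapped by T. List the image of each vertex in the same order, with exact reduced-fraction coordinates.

T1 shear: x ← x + 1·y: (4, -2) → (2, -2); (-2, 1) → (-1, 1); (-5, -4) → (-9, -4)
T2 rotate counter-clockwise with cos θ = -7/25, sin θ = 24/25: (2, -2) → (34/25, 62/25); (-1, 1) → (-17/25, -31/25); (-9, -4) → (159/25, -188/25)
T3 translate by (2, -5): (34/25, 62/25) → (84/25, -63/25); (-17/25, -31/25) → (33/25, -156/25); (159/25, -188/25) → (209/25, -313/25)
T4 shear: y ← y − 1·x: (84/25, -63/25) → (84/25, -147/25); (33/25, -156/25) → (33/25, -189/25); (209/25, -313/25) → (209/25, -522/25)

image vertices: (84/25, -147/25), (33/25, -189/25), (209/25, -522/25)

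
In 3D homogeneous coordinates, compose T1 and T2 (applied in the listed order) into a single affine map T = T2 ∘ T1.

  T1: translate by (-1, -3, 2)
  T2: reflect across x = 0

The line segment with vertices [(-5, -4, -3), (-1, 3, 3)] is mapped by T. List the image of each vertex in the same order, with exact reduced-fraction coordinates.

image vertices: (6, -7, -1), (2, 0, 5)

T1 translate by (-1, -3, 2): (-5, -4, -3) → (-6, -7, -1); (-1, 3, 3) → (-2, 0, 5)
T2 reflect across x = 0: (-6, -7, -1) → (6, -7, -1); (-2, 0, 5) → (2, 0, 5)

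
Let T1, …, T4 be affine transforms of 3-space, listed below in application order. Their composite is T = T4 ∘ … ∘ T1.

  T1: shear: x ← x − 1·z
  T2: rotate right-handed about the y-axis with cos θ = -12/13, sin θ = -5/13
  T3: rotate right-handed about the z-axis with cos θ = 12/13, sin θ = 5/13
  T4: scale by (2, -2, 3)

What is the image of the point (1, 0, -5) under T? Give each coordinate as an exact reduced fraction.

T(p) = (-1128/169, 470/169, 270/13)

T1 shear: x ← x − 1·z: (1, 0, -5) → (6, 0, -5)
T2 rotate right-handed about the y-axis with cos θ = -12/13, sin θ = -5/13: (6, 0, -5) → (-47/13, 0, 90/13)
T3 rotate right-handed about the z-axis with cos θ = 12/13, sin θ = 5/13: (-47/13, 0, 90/13) → (-564/169, -235/169, 90/13)
T4 scale by (2, -2, 3): (-564/169, -235/169, 90/13) → (-1128/169, 470/169, 270/13)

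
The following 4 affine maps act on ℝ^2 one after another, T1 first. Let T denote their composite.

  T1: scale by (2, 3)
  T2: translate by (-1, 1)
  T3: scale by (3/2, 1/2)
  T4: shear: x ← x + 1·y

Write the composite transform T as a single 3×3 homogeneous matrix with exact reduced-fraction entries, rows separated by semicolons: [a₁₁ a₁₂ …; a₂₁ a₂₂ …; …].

T1 = [2 0 0; 0 3 0; 0 0 1]
T2·T1 = [2 0 -1; 0 3 1; 0 0 1]
T3·…·T1 = [3 0 -3/2; 0 3/2 1/2; 0 0 1]
T4·…·T1 = [3 3/2 -1; 0 3/2 1/2; 0 0 1]

T = [3 3/2 -1; 0 3/2 1/2; 0 0 1]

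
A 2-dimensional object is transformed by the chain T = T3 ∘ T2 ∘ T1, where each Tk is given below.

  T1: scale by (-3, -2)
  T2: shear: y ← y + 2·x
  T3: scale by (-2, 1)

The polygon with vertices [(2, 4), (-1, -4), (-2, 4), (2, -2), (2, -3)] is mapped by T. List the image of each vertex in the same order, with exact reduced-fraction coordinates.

image vertices: (12, -20), (-6, 14), (-12, 4), (12, -8), (12, -6)

T1 scale by (-3, -2): (2, 4) → (-6, -8); (-1, -4) → (3, 8); (-2, 4) → (6, -8); (2, -2) → (-6, 4); (2, -3) → (-6, 6)
T2 shear: y ← y + 2·x: (-6, -8) → (-6, -20); (3, 8) → (3, 14); (6, -8) → (6, 4); (-6, 4) → (-6, -8); (-6, 6) → (-6, -6)
T3 scale by (-2, 1): (-6, -20) → (12, -20); (3, 14) → (-6, 14); (6, 4) → (-12, 4); (-6, -8) → (12, -8); (-6, -6) → (12, -6)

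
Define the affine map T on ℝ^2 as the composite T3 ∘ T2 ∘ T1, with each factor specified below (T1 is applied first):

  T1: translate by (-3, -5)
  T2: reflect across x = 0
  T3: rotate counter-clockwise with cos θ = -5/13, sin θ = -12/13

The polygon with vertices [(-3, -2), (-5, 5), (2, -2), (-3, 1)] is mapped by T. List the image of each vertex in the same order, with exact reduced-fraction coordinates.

T1 translate by (-3, -5): (-3, -2) → (-6, -7); (-5, 5) → (-8, 0); (2, -2) → (-1, -7); (-3, 1) → (-6, -4)
T2 reflect across x = 0: (-6, -7) → (6, -7); (-8, 0) → (8, 0); (-1, -7) → (1, -7); (-6, -4) → (6, -4)
T3 rotate counter-clockwise with cos θ = -5/13, sin θ = -12/13: (6, -7) → (-114/13, -37/13); (8, 0) → (-40/13, -96/13); (1, -7) → (-89/13, 23/13); (6, -4) → (-6, -4)

image vertices: (-114/13, -37/13), (-40/13, -96/13), (-89/13, 23/13), (-6, -4)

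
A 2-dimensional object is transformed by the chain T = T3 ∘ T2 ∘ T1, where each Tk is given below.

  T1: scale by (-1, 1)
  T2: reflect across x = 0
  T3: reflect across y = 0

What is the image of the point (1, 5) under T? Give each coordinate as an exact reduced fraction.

T(p) = (1, -5)

T1 scale by (-1, 1): (1, 5) → (-1, 5)
T2 reflect across x = 0: (-1, 5) → (1, 5)
T3 reflect across y = 0: (1, 5) → (1, -5)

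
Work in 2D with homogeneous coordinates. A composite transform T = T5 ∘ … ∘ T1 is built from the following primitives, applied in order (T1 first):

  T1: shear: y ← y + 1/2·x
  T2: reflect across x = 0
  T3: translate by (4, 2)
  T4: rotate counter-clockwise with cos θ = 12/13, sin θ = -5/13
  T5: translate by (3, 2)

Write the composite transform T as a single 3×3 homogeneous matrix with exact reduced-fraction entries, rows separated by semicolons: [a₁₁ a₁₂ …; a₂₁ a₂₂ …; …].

T1 = [1 0 0; 1/2 1 0; 0 0 1]
T2·T1 = [-1 0 0; 1/2 1 0; 0 0 1]
T3·…·T1 = [-1 0 4; 1/2 1 2; 0 0 1]
T4·…·T1 = [-19/26 5/13 58/13; 11/13 12/13 4/13; 0 0 1]
T5·…·T1 = [-19/26 5/13 97/13; 11/13 12/13 30/13; 0 0 1]

T = [-19/26 5/13 97/13; 11/13 12/13 30/13; 0 0 1]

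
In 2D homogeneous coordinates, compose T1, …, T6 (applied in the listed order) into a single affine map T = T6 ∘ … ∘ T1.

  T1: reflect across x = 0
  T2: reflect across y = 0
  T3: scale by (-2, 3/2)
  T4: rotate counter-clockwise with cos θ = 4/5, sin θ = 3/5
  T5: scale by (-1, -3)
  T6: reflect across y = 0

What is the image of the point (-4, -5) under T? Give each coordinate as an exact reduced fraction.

T(p) = (109/10, 18/5)

T1 reflect across x = 0: (-4, -5) → (4, -5)
T2 reflect across y = 0: (4, -5) → (4, 5)
T3 scale by (-2, 3/2): (4, 5) → (-8, 15/2)
T4 rotate counter-clockwise with cos θ = 4/5, sin θ = 3/5: (-8, 15/2) → (-109/10, 6/5)
T5 scale by (-1, -3): (-109/10, 6/5) → (109/10, -18/5)
T6 reflect across y = 0: (109/10, -18/5) → (109/10, 18/5)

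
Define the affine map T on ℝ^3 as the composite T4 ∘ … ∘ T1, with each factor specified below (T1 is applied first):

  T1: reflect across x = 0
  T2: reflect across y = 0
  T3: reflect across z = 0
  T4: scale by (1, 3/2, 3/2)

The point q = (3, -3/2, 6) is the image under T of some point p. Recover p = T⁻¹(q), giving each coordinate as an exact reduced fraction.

p = (-3, 1, -4)

T1 = [-1 0 0 0; 0 1 0 0; 0 0 1 0; 0 0 0 1]
T2·T1 = [-1 0 0 0; 0 -1 0 0; 0 0 1 0; 0 0 0 1]
T3·…·T1 = [-1 0 0 0; 0 -1 0 0; 0 0 -1 0; 0 0 0 1]
T4·…·T1 = [-1 0 0 0; 0 -3/2 0 0; 0 0 -3/2 0; 0 0 0 1]
det M = -9/4; M⁻¹ = [-1 0 0 0; 0 -2/3 0 0; 0 0 -2/3 0; 0 0 0 1]
M⁻¹ · (3, -3/2, 6)ᵀ = (-3, 1, -4)ᵀ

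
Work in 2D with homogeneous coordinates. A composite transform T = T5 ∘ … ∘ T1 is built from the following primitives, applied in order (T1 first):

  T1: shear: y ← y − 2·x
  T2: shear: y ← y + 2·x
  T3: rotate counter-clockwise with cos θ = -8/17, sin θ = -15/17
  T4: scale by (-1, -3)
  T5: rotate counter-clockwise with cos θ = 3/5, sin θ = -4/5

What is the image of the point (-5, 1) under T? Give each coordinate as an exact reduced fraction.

T(p) = (-57/5, -383/85)

T1 shear: y ← y − 2·x: (-5, 1) → (-5, 11)
T2 shear: y ← y + 2·x: (-5, 11) → (-5, 1)
T3 rotate counter-clockwise with cos θ = -8/17, sin θ = -15/17: (-5, 1) → (55/17, 67/17)
T4 scale by (-1, -3): (55/17, 67/17) → (-55/17, -201/17)
T5 rotate counter-clockwise with cos θ = 3/5, sin θ = -4/5: (-55/17, -201/17) → (-57/5, -383/85)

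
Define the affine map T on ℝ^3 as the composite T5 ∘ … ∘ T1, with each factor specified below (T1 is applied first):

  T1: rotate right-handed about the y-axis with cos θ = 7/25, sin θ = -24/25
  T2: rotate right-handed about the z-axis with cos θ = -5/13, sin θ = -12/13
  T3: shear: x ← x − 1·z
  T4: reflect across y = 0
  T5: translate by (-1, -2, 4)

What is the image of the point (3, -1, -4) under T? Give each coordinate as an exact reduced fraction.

T(p) = (-1782/325, 629/325, 144/25)

T1 rotate right-handed about the y-axis with cos θ = 7/25, sin θ = -24/25: (3, -1, -4) → (117/25, -1, 44/25)
T2 rotate right-handed about the z-axis with cos θ = -5/13, sin θ = -12/13: (117/25, -1, 44/25) → (-177/65, -1279/325, 44/25)
T3 shear: x ← x − 1·z: (-177/65, -1279/325, 44/25) → (-1457/325, -1279/325, 44/25)
T4 reflect across y = 0: (-1457/325, -1279/325, 44/25) → (-1457/325, 1279/325, 44/25)
T5 translate by (-1, -2, 4): (-1457/325, 1279/325, 44/25) → (-1782/325, 629/325, 144/25)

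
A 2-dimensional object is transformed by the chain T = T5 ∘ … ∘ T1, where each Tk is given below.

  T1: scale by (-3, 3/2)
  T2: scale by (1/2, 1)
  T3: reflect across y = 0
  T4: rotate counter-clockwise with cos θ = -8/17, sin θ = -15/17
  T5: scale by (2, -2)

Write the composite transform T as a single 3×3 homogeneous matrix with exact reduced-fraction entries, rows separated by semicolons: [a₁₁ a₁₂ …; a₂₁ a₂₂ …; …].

T = [24/17 -45/17 0; -45/17 -24/17 0; 0 0 1]

T1 = [-3 0 0; 0 3/2 0; 0 0 1]
T2·T1 = [-3/2 0 0; 0 3/2 0; 0 0 1]
T3·…·T1 = [-3/2 0 0; 0 -3/2 0; 0 0 1]
T4·…·T1 = [12/17 -45/34 0; 45/34 12/17 0; 0 0 1]
T5·…·T1 = [24/17 -45/17 0; -45/17 -24/17 0; 0 0 1]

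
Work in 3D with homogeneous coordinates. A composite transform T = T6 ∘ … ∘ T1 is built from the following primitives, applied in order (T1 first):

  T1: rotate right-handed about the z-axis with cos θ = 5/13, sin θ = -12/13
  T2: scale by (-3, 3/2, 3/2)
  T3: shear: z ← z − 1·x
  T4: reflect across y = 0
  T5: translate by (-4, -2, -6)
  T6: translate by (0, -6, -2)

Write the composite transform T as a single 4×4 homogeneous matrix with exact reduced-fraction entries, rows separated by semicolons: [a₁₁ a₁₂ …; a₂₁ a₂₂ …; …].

T1 = [5/13 12/13 0 0; -12/13 5/13 0 0; 0 0 1 0; 0 0 0 1]
T2·T1 = [-15/13 -36/13 0 0; -18/13 15/26 0 0; 0 0 3/2 0; 0 0 0 1]
T3·…·T1 = [-15/13 -36/13 0 0; -18/13 15/26 0 0; 15/13 36/13 3/2 0; 0 0 0 1]
T4·…·T1 = [-15/13 -36/13 0 0; 18/13 -15/26 0 0; 15/13 36/13 3/2 0; 0 0 0 1]
T5·…·T1 = [-15/13 -36/13 0 -4; 18/13 -15/26 0 -2; 15/13 36/13 3/2 -6; 0 0 0 1]
T6·…·T1 = [-15/13 -36/13 0 -4; 18/13 -15/26 0 -8; 15/13 36/13 3/2 -8; 0 0 0 1]

T = [-15/13 -36/13 0 -4; 18/13 -15/26 0 -8; 15/13 36/13 3/2 -8; 0 0 0 1]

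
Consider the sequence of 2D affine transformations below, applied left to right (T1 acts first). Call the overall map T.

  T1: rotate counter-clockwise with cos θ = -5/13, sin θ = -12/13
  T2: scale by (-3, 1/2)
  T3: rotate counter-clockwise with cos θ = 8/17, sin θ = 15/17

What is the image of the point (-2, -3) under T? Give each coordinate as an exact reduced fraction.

T(p) = (3/2, 6)

T1 rotate counter-clockwise with cos θ = -5/13, sin θ = -12/13: (-2, -3) → (-2, 3)
T2 scale by (-3, 1/2): (-2, 3) → (6, 3/2)
T3 rotate counter-clockwise with cos θ = 8/17, sin θ = 15/17: (6, 3/2) → (3/2, 6)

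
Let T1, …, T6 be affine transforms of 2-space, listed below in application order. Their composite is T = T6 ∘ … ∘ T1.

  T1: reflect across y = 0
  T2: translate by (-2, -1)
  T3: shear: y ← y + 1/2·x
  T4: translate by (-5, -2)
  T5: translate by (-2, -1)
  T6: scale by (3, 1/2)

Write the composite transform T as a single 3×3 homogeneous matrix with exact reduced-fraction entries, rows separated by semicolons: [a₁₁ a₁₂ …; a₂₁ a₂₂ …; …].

T1 = [1 0 0; 0 -1 0; 0 0 1]
T2·T1 = [1 0 -2; 0 -1 -1; 0 0 1]
T3·…·T1 = [1 0 -2; 1/2 -1 -2; 0 0 1]
T4·…·T1 = [1 0 -7; 1/2 -1 -4; 0 0 1]
T5·…·T1 = [1 0 -9; 1/2 -1 -5; 0 0 1]
T6·…·T1 = [3 0 -27; 1/4 -1/2 -5/2; 0 0 1]

T = [3 0 -27; 1/4 -1/2 -5/2; 0 0 1]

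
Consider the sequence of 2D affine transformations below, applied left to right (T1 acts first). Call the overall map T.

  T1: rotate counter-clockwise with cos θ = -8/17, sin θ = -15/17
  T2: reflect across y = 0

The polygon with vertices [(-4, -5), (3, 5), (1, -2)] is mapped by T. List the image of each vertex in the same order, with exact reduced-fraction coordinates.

image vertices: (-43/17, -100/17), (3, 5), (-38/17, -1/17)

T1 rotate counter-clockwise with cos θ = -8/17, sin θ = -15/17: (-4, -5) → (-43/17, 100/17); (3, 5) → (3, -5); (1, -2) → (-38/17, 1/17)
T2 reflect across y = 0: (-43/17, 100/17) → (-43/17, -100/17); (3, -5) → (3, 5); (-38/17, 1/17) → (-38/17, -1/17)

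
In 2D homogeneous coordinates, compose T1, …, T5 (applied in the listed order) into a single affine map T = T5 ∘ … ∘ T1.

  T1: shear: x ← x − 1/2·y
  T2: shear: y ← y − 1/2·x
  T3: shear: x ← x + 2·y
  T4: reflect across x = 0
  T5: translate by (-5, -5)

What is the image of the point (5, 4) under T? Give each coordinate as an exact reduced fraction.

T1 shear: x ← x − 1/2·y: (5, 4) → (3, 4)
T2 shear: y ← y − 1/2·x: (3, 4) → (3, 5/2)
T3 shear: x ← x + 2·y: (3, 5/2) → (8, 5/2)
T4 reflect across x = 0: (8, 5/2) → (-8, 5/2)
T5 translate by (-5, -5): (-8, 5/2) → (-13, -5/2)

T(p) = (-13, -5/2)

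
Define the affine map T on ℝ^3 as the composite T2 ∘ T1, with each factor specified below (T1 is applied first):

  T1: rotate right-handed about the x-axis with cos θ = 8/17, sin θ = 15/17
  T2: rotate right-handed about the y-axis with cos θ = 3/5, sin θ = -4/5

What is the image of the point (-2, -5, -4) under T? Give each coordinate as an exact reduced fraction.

T1 rotate right-handed about the x-axis with cos θ = 8/17, sin θ = 15/17: (-2, -5, -4) → (-2, 20/17, -107/17)
T2 rotate right-handed about the y-axis with cos θ = 3/5, sin θ = -4/5: (-2, 20/17, -107/17) → (326/85, 20/17, -457/85)

T(p) = (326/85, 20/17, -457/85)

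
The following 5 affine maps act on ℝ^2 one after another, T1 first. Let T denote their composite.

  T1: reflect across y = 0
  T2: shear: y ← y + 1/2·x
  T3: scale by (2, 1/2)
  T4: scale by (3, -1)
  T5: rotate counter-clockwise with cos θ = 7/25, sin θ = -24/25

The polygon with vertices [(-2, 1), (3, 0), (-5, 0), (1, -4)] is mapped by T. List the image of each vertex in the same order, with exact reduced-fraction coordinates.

image vertices: (-12/5, 59/5), (108/25, -1749/100), (-36/5, 583/20), (-12/25, -639/100)

T1 reflect across y = 0: (-2, 1) → (-2, -1); (3, 0) → (3, 0); (-5, 0) → (-5, 0); (1, -4) → (1, 4)
T2 shear: y ← y + 1/2·x: (-2, -1) → (-2, -2); (3, 0) → (3, 3/2); (-5, 0) → (-5, -5/2); (1, 4) → (1, 9/2)
T3 scale by (2, 1/2): (-2, -2) → (-4, -1); (3, 3/2) → (6, 3/4); (-5, -5/2) → (-10, -5/4); (1, 9/2) → (2, 9/4)
T4 scale by (3, -1): (-4, -1) → (-12, 1); (6, 3/4) → (18, -3/4); (-10, -5/4) → (-30, 5/4); (2, 9/4) → (6, -9/4)
T5 rotate counter-clockwise with cos θ = 7/25, sin θ = -24/25: (-12, 1) → (-12/5, 59/5); (18, -3/4) → (108/25, -1749/100); (-30, 5/4) → (-36/5, 583/20); (6, -9/4) → (-12/25, -639/100)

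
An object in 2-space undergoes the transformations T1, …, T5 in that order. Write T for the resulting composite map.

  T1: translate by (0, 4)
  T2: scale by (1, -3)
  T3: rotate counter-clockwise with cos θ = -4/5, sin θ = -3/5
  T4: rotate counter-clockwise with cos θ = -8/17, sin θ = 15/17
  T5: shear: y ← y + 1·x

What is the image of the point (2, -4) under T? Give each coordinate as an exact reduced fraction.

T1 translate by (0, 4): (2, -4) → (2, 0)
T2 scale by (1, -3): (2, 0) → (2, 0)
T3 rotate counter-clockwise with cos θ = -4/5, sin θ = -3/5: (2, 0) → (-8/5, -6/5)
T4 rotate counter-clockwise with cos θ = -8/17, sin θ = 15/17: (-8/5, -6/5) → (154/85, -72/85)
T5 shear: y ← y + 1·x: (154/85, -72/85) → (154/85, 82/85)

T(p) = (154/85, 82/85)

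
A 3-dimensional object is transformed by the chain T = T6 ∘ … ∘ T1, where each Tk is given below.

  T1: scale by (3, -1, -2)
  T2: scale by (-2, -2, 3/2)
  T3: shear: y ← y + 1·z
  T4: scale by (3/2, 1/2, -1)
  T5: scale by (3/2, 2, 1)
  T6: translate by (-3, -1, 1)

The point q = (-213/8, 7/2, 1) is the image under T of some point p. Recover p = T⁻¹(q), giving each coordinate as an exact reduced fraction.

T1 = [3 0 0 0; 0 -1 0 0; 0 0 -2 0; 0 0 0 1]
T2·T1 = [-6 0 0 0; 0 2 0 0; 0 0 -3 0; 0 0 0 1]
T3·…·T1 = [-6 0 0 0; 0 2 -3 0; 0 0 -3 0; 0 0 0 1]
T4·…·T1 = [-9 0 0 0; 0 1 -3/2 0; 0 0 3 0; 0 0 0 1]
T5·…·T1 = [-27/2 0 0 0; 0 2 -3 0; 0 0 3 0; 0 0 0 1]
T6·…·T1 = [-27/2 0 0 -3; 0 2 -3 -1; 0 0 3 1; 0 0 0 1]
det M = -81; M⁻¹ = [-2/27 0 0 -2/9; 0 1/2 1/2 0; 0 0 1/3 -1/3; 0 0 0 1]
M⁻¹ · (-213/8, 7/2, 1)ᵀ = (7/4, 9/4, 0)ᵀ

p = (7/4, 9/4, 0)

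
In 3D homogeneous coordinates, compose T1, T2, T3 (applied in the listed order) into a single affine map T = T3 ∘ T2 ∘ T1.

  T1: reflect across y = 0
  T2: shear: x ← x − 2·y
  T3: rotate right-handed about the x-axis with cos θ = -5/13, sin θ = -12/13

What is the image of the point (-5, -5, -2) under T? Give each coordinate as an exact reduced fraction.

T(p) = (-15, -49/13, -50/13)

T1 reflect across y = 0: (-5, -5, -2) → (-5, 5, -2)
T2 shear: x ← x − 2·y: (-5, 5, -2) → (-15, 5, -2)
T3 rotate right-handed about the x-axis with cos θ = -5/13, sin θ = -12/13: (-15, 5, -2) → (-15, -49/13, -50/13)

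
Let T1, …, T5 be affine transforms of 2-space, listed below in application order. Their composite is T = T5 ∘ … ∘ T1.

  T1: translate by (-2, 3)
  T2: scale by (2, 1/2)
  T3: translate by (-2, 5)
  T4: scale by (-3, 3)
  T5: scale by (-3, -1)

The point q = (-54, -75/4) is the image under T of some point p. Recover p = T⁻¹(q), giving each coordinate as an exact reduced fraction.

T1 = [1 0 -2; 0 1 3; 0 0 1]
T2·T1 = [2 0 -4; 0 1/2 3/2; 0 0 1]
T3·…·T1 = [2 0 -6; 0 1/2 13/2; 0 0 1]
T4·…·T1 = [-6 0 18; 0 3/2 39/2; 0 0 1]
T5·…·T1 = [18 0 -54; 0 -3/2 -39/2; 0 0 1]
det M = -27; M⁻¹ = [1/18 0 3; 0 -2/3 -13; 0 0 1]
M⁻¹ · (-54, -75/4)ᵀ = (0, -1/2)ᵀ

p = (0, -1/2)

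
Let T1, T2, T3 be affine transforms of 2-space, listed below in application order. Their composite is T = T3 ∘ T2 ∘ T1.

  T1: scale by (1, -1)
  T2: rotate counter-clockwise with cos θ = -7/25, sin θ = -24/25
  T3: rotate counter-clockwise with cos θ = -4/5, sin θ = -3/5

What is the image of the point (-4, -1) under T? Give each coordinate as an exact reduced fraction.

T1 scale by (1, -1): (-4, -1) → (-4, 1)
T2 rotate counter-clockwise with cos θ = -7/25, sin θ = -24/25: (-4, 1) → (52/25, 89/25)
T3 rotate counter-clockwise with cos θ = -4/5, sin θ = -3/5: (52/25, 89/25) → (59/125, -512/125)

T(p) = (59/125, -512/125)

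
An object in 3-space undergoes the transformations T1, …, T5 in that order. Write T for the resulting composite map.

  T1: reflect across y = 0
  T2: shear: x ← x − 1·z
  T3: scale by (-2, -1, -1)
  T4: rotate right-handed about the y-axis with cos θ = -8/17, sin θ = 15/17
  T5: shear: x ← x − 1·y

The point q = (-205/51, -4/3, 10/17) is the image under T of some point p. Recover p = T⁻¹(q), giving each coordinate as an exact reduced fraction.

p = (4, -4/3, 5)

T1 = [1 0 0 0; 0 -1 0 0; 0 0 1 0; 0 0 0 1]
T2·T1 = [1 0 -1 0; 0 -1 0 0; 0 0 1 0; 0 0 0 1]
T3·…·T1 = [-2 0 2 0; 0 1 0 0; 0 0 -1 0; 0 0 0 1]
T4·…·T1 = [16/17 0 -31/17 0; 0 1 0 0; 30/17 0 -22/17 0; 0 0 0 1]
T5·…·T1 = [16/17 -1 -31/17 0; 0 1 0 0; 30/17 0 -22/17 0; 0 0 0 1]
det M = 2; M⁻¹ = [-11/17 -11/17 31/34 0; 0 1 0 0; -15/17 -15/17 8/17 0; 0 0 0 1]
M⁻¹ · (-205/51, -4/3, 10/17)ᵀ = (4, -4/3, 5)ᵀ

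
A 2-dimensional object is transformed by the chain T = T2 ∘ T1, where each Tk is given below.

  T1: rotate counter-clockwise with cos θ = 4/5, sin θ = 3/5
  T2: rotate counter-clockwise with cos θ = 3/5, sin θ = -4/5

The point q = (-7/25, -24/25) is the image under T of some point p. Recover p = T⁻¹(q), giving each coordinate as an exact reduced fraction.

T1 = [4/5 -3/5 0; 3/5 4/5 0; 0 0 1]
T2·T1 = [24/25 7/25 0; -7/25 24/25 0; 0 0 1]
det M = 1; M⁻¹ = [24/25 -7/25 0; 7/25 24/25 0; 0 0 1]
M⁻¹ · (-7/25, -24/25)ᵀ = (0, -1)ᵀ

p = (0, -1)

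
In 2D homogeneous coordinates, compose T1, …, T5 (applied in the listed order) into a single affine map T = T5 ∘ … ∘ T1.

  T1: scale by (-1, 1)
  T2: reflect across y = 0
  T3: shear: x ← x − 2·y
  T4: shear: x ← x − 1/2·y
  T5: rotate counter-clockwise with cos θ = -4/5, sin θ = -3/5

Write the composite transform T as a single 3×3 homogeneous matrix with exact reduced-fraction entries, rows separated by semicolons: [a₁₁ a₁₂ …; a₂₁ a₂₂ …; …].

T = [4/5 -13/5 0; 3/5 -7/10 0; 0 0 1]

T1 = [-1 0 0; 0 1 0; 0 0 1]
T2·T1 = [-1 0 0; 0 -1 0; 0 0 1]
T3·…·T1 = [-1 2 0; 0 -1 0; 0 0 1]
T4·…·T1 = [-1 5/2 0; 0 -1 0; 0 0 1]
T5·…·T1 = [4/5 -13/5 0; 3/5 -7/10 0; 0 0 1]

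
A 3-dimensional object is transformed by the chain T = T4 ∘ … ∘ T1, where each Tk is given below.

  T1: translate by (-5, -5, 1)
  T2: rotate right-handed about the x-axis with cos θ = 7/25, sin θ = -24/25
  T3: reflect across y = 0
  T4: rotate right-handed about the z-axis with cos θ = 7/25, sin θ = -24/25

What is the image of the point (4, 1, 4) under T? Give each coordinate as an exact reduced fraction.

T1 translate by (-5, -5, 1): (4, 1, 4) → (-1, -4, 5)
T2 rotate right-handed about the x-axis with cos θ = 7/25, sin θ = -24/25: (-1, -4, 5) → (-1, 92/25, 131/25)
T3 reflect across y = 0: (-1, 92/25, 131/25) → (-1, -92/25, 131/25)
T4 rotate right-handed about the z-axis with cos θ = 7/25, sin θ = -24/25: (-1, -92/25, 131/25) → (-2383/625, -44/625, 131/25)

T(p) = (-2383/625, -44/625, 131/25)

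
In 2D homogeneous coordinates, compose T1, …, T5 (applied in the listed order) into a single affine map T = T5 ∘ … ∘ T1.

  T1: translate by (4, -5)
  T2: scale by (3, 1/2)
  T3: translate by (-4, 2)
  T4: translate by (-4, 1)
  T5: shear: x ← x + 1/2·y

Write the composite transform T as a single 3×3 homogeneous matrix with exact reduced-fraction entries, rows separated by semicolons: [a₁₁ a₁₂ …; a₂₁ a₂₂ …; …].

T = [3 1/4 17/4; 0 1/2 1/2; 0 0 1]

T1 = [1 0 4; 0 1 -5; 0 0 1]
T2·T1 = [3 0 12; 0 1/2 -5/2; 0 0 1]
T3·…·T1 = [3 0 8; 0 1/2 -1/2; 0 0 1]
T4·…·T1 = [3 0 4; 0 1/2 1/2; 0 0 1]
T5·…·T1 = [3 1/4 17/4; 0 1/2 1/2; 0 0 1]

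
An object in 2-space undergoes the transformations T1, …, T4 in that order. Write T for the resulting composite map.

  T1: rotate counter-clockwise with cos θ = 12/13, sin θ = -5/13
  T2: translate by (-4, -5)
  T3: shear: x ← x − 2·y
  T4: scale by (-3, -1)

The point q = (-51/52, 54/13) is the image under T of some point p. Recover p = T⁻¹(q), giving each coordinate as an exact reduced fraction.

p = (-4, -3/4)

T1 = [12/13 5/13 0; -5/13 12/13 0; 0 0 1]
T2·T1 = [12/13 5/13 -4; -5/13 12/13 -5; 0 0 1]
T3·…·T1 = [22/13 -19/13 6; -5/13 12/13 -5; 0 0 1]
T4·…·T1 = [-66/13 57/13 -18; 5/13 -12/13 5; 0 0 1]
det M = 3; M⁻¹ = [-4/13 -19/13 23/13; -5/39 -22/13 80/13; 0 0 1]
M⁻¹ · (-51/52, 54/13)ᵀ = (-4, -3/4)ᵀ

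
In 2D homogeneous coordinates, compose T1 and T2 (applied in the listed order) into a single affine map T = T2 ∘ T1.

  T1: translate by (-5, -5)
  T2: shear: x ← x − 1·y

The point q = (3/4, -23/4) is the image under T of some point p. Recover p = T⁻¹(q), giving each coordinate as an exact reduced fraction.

T1 = [1 0 -5; 0 1 -5; 0 0 1]
T2·T1 = [1 -1 0; 0 1 -5; 0 0 1]
det M = 1; M⁻¹ = [1 1 5; 0 1 5; 0 0 1]
M⁻¹ · (3/4, -23/4)ᵀ = (0, -3/4)ᵀ

p = (0, -3/4)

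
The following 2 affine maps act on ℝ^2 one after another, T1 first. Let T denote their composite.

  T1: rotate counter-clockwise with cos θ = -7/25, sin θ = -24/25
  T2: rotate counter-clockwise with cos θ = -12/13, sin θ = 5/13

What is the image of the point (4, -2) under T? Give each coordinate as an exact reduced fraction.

T(p) = (1322/325, 604/325)

T1 rotate counter-clockwise with cos θ = -7/25, sin θ = -24/25: (4, -2) → (-76/25, -82/25)
T2 rotate counter-clockwise with cos θ = -12/13, sin θ = 5/13: (-76/25, -82/25) → (1322/325, 604/325)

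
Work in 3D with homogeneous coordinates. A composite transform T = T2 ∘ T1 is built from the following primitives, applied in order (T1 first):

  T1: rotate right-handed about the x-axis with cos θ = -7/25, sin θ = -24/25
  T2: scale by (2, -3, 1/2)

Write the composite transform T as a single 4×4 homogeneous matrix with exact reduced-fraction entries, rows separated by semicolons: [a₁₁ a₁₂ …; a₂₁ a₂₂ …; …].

T = [2 0 0 0; 0 21/25 -72/25 0; 0 -12/25 -7/50 0; 0 0 0 1]

T1 = [1 0 0 0; 0 -7/25 24/25 0; 0 -24/25 -7/25 0; 0 0 0 1]
T2·T1 = [2 0 0 0; 0 21/25 -72/25 0; 0 -12/25 -7/50 0; 0 0 0 1]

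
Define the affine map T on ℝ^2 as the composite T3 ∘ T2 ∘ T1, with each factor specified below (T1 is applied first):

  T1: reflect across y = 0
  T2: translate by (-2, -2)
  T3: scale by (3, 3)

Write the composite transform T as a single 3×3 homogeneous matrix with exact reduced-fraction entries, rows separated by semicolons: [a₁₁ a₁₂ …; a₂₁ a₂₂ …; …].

T1 = [1 0 0; 0 -1 0; 0 0 1]
T2·T1 = [1 0 -2; 0 -1 -2; 0 0 1]
T3·…·T1 = [3 0 -6; 0 -3 -6; 0 0 1]

T = [3 0 -6; 0 -3 -6; 0 0 1]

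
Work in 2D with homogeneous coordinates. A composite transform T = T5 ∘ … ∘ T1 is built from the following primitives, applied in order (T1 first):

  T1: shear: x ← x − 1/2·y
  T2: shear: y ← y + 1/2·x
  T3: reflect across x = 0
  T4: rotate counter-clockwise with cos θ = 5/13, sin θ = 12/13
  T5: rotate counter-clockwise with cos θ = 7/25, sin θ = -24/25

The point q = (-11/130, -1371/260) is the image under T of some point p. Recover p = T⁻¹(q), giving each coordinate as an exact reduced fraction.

T1 = [1 -1/2 0; 0 1 0; 0 0 1]
T2·T1 = [1 -1/2 0; 1/2 3/4 0; 0 0 1]
T3·…·T1 = [-1 1/2 0; 1/2 3/4 0; 0 0 1]
T4·…·T1 = [-11/13 -1/2 0; -19/26 3/4 0; 0 0 1]
T5·…·T1 = [-61/65 29/50 0; 79/130 69/100 0; 0 0 1]
det M = -1; M⁻¹ = [-69/100 29/50 0; 79/130 61/65 0; 0 0 1]
M⁻¹ · (-11/130, -1371/260)ᵀ = (-3, -5)ᵀ

p = (-3, -5)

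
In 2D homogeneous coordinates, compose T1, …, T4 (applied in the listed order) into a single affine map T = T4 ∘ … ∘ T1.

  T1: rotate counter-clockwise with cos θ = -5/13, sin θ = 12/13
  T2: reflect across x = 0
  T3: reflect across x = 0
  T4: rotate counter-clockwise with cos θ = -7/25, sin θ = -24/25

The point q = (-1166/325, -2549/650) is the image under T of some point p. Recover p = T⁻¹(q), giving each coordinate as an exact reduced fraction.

p = (-4, -7/2)

T1 = [-5/13 -12/13 0; 12/13 -5/13 0; 0 0 1]
T2·T1 = [5/13 12/13 0; 12/13 -5/13 0; 0 0 1]
T3·…·T1 = [-5/13 -12/13 0; 12/13 -5/13 0; 0 0 1]
T4·…·T1 = [323/325 -36/325 0; 36/325 323/325 0; 0 0 1]
det M = 1; M⁻¹ = [323/325 36/325 0; -36/325 323/325 0; 0 0 1]
M⁻¹ · (-1166/325, -2549/650)ᵀ = (-4, -7/2)ᵀ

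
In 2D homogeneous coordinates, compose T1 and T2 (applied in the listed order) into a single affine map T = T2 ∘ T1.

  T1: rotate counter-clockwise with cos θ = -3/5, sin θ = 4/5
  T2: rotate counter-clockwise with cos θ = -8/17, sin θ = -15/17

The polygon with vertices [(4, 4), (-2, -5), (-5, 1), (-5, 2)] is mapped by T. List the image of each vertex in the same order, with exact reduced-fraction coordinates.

image vertices: (284/85, 388/85), (-103/85, -446/85), (-433/85, 19/85), (-446/85, 103/85)

T1 rotate counter-clockwise with cos θ = -3/5, sin θ = 4/5: (4, 4) → (-28/5, 4/5); (-2, -5) → (26/5, 7/5); (-5, 1) → (11/5, -23/5); (-5, 2) → (7/5, -26/5)
T2 rotate counter-clockwise with cos θ = -8/17, sin θ = -15/17: (-28/5, 4/5) → (284/85, 388/85); (26/5, 7/5) → (-103/85, -446/85); (11/5, -23/5) → (-433/85, 19/85); (7/5, -26/5) → (-446/85, 103/85)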